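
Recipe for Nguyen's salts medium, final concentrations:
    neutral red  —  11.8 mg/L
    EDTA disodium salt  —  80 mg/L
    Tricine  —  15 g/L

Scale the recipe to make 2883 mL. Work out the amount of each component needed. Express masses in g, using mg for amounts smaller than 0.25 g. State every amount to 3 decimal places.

Target volume = 2883 mL = 2.883 L.
neutral red: 11.8 mg/L × 2.883 L = 34.019 mg
EDTA disodium salt: 80 mg/L × 2.883 L = 230.640 mg
Tricine: 15 g/L × 2.883 L = 43.245 g

neutral red 34.019 mg; EDTA disodium salt 230.640 mg; Tricine 43.245 g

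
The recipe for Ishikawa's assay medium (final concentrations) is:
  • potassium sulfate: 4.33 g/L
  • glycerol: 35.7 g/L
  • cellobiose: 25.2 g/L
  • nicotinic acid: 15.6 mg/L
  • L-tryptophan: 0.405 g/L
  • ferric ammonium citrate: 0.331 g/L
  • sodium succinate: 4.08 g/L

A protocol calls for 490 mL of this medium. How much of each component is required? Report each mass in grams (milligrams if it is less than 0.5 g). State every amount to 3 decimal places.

potassium sulfate 2.122 g; glycerol 17.493 g; cellobiose 12.348 g; nicotinic acid 7.644 mg; L-tryptophan 198.450 mg; ferric ammonium citrate 162.190 mg; sodium succinate 1.999 g

Working volume: 490 mL = 0.49 L.
potassium sulfate: 4.33 g/L × 0.49 L = 2.122 g
glycerol: 35.7 g/L × 0.49 L = 17.493 g
cellobiose: 25.2 g/L × 0.49 L = 12.348 g
nicotinic acid: 15.6 mg/L × 0.49 L = 7.644 mg
L-tryptophan: 0.405 g/L × 0.49 L = 0.19845 g = 198.450 mg
ferric ammonium citrate: 0.331 g/L × 0.49 L = 0.16219 g = 162.190 mg
sodium succinate: 4.08 g/L × 0.49 L = 1.999 g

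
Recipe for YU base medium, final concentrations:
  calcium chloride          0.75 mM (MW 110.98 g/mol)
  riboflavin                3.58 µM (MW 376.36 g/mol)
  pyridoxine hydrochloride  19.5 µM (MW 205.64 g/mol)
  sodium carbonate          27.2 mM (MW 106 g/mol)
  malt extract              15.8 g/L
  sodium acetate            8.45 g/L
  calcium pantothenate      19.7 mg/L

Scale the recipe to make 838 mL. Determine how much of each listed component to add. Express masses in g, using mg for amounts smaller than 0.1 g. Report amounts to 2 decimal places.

calcium chloride 69.75 mg; riboflavin 1.13 mg; pyridoxine hydrochloride 3.36 mg; sodium carbonate 2.42 g; malt extract 13.24 g; sodium acetate 7.08 g; calcium pantothenate 16.51 mg

Working volume: 838 mL = 0.838 L.
calcium chloride: 0.75 mmol/L × 110.98 mg/mmol × 0.838 L = 69.75 mg
riboflavin: 3.58 µmol/L × 376.36 g/mol × 0.838 L ÷ 1000 = 1.13 mg
pyridoxine hydrochloride: 19.5 µmol/L × 205.64 g/mol × 0.838 L ÷ 1000 = 3.36 mg
sodium carbonate: 27.2 mmol/L × 106 g/mol × 0.838 L ÷ 1000 = 2.42 g
malt extract: 15.8 g/L × 0.838 L = 13.24 g
sodium acetate: 8.45 g/L × 0.838 L = 7.08 g
calcium pantothenate: 19.7 mg/L × 0.838 L = 16.51 mg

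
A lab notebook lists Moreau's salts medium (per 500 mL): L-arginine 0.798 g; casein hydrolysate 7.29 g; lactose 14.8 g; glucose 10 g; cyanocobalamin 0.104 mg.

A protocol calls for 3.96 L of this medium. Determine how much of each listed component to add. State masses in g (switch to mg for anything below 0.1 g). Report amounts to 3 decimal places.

L-arginine 6.320 g; casein hydrolysate 57.737 g; lactose 117.216 g; glucose 79.200 g; cyanocobalamin 0.824 mg

Scale factor = 3960 mL / 500 mL = 7.92.
L-arginine: 0.798 g × (3960 mL / 500 mL) = 6.320 g
casein hydrolysate: 7.29 g × (3960 mL / 500 mL) = 57.737 g
lactose: 14.8 g × (3960 mL / 500 mL) = 117.216 g
glucose: 10 g × (3960 mL / 500 mL) = 79.200 g
cyanocobalamin: 0.104 mg × (3960 mL / 500 mL) = 0.824 mg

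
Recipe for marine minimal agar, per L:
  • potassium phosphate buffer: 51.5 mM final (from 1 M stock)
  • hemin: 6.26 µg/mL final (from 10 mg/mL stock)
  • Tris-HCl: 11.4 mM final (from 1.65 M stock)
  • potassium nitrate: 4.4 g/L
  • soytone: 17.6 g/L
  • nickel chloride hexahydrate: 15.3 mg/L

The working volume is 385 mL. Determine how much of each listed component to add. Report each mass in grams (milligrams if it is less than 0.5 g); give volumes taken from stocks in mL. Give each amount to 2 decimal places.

Scale factor relative to 1 L: 0.385.
potassium phosphate buffer: dilute stock: 51.5 mM × 385 mL ÷ 1000 mM = 19.83 mL
hemin: C1V1 = C2V2 → 6.26 µg/mL × 385 mL ÷ 10000 µg/mL = 0.24 mL
Tris-HCl: C1V1 = C2V2 → 11.4 mM × 385 mL ÷ 1650 mM = 2.66 mL
potassium nitrate: 4.4 g/L × 0.385 L = 1.69 g
soytone: 17.6 g/L × 0.385 L = 6.78 g
nickel chloride hexahydrate: 15.3 mg/L × 0.385 L = 5.89 mg

potassium phosphate buffer 19.83 mL; hemin 0.24 mL; Tris-HCl 2.66 mL; potassium nitrate 1.69 g; soytone 6.78 g; nickel chloride hexahydrate 5.89 mg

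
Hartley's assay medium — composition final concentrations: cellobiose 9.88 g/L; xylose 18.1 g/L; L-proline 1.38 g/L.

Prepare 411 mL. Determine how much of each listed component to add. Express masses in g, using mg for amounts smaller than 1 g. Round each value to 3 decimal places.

cellobiose 4.061 g; xylose 7.439 g; L-proline 567.180 mg

Scale factor relative to 1 L: 0.411.
cellobiose: 9.88 g/L × 0.411 L = 4.061 g
xylose: 18.1 g/L × 0.411 L = 7.439 g
L-proline: 1.38 g/L × 0.411 L = 0.56718 g = 567.180 mg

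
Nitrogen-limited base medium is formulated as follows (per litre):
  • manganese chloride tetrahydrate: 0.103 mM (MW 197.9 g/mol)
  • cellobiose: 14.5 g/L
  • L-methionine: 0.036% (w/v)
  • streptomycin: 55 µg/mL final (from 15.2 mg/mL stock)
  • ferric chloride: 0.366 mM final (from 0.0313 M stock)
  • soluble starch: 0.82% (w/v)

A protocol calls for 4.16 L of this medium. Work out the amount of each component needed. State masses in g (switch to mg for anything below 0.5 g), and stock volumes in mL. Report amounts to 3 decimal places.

Scale factor relative to 1 L: 4.16.
manganese chloride tetrahydrate: 0.103 mmol/L × 197.9 mg/mmol × 4.16 L = 84.796 mg
cellobiose: 14.5 g/L × 4.16 L = 60.320 g
L-methionine: 0.036 g per 100 mL × 4160 mL ÷ 100 = 1.498 g
streptomycin: V = C2·V2/C1 = 55 µg/mL × 4160 mL ÷ 15200 µg/mL = 15.053 mL
ferric chloride: V = C2·V2/C1 = 0.366 mM × 4160 mL ÷ 31.3 mM = 48.644 mL
soluble starch: 0.82 g per 100 mL × 4160 mL ÷ 100 = 34.112 g

manganese chloride tetrahydrate 84.796 mg; cellobiose 60.320 g; L-methionine 1.498 g; streptomycin 15.053 mL; ferric chloride 48.644 mL; soluble starch 34.112 g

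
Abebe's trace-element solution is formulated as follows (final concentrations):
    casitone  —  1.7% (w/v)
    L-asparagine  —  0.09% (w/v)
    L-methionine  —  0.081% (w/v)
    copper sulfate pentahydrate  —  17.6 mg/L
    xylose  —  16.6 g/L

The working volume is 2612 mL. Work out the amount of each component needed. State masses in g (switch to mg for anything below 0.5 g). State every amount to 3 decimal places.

casitone 44.404 g; L-asparagine 2.351 g; L-methionine 2.116 g; copper sulfate pentahydrate 45.971 mg; xylose 43.359 g

Working volume: 2612 mL = 2.612 L.
casitone: 1.7% w/v = 17 g/L → 17 × 2.612 L = 44.404 g
L-asparagine: 0.09% w/v = 0.9 g/L → 0.9 × 2.612 L = 2.351 g
L-methionine: 0.081 g per 100 mL × 2612 mL ÷ 100 = 2.116 g
copper sulfate pentahydrate: 17.6 mg/L × 2.612 L = 45.971 mg
xylose: 16.6 g/L × 2.612 L = 43.359 g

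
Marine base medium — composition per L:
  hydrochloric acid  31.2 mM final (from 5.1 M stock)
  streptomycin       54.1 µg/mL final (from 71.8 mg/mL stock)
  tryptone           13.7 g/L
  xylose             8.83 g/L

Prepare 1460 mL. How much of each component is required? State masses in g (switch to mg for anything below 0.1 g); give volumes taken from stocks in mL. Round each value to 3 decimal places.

Working volume: 1460 mL = 1.46 L.
hydrochloric acid: C1V1 = C2V2 → 31.2 mM × 1460 mL ÷ 5100 mM = 8.932 mL
streptomycin: C1V1 = C2V2 → 54.1 µg/mL × 1460 mL ÷ 71800 µg/mL = 1.100 mL
tryptone: 13.7 g/L × 1.46 L = 20.002 g
xylose: 8.83 g/L × 1.46 L = 12.892 g

hydrochloric acid 8.932 mL; streptomycin 1.100 mL; tryptone 20.002 g; xylose 12.892 g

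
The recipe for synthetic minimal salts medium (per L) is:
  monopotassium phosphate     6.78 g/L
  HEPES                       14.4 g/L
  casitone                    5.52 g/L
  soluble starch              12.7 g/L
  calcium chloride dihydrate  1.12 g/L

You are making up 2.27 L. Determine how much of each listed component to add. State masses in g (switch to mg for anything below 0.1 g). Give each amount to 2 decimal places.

monopotassium phosphate 15.39 g; HEPES 32.69 g; casitone 12.53 g; soluble starch 28.83 g; calcium chloride dihydrate 2.54 g

Working volume: 2.27 L.
monopotassium phosphate: 6.78 g/L × 2.27 L = 15.39 g
HEPES: 14.4 g/L × 2.27 L = 32.69 g
casitone: 5.52 g/L × 2.27 L = 12.53 g
soluble starch: 12.7 g/L × 2.27 L = 28.83 g
calcium chloride dihydrate: 1.12 g/L × 2.27 L = 2.54 g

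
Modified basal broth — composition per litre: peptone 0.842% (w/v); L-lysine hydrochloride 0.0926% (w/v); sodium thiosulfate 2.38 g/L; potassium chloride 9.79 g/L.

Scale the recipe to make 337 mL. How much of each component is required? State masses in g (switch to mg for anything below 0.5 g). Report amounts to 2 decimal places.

peptone 2.84 g; L-lysine hydrochloride 312.06 mg; sodium thiosulfate 0.80 g; potassium chloride 3.30 g

Scale factor relative to 1 L: 0.337.
peptone: 0.842% w/v = 8.42 g/L → 8.42 × 0.337 L = 2.84 g
L-lysine hydrochloride: 0.0926% w/v = 0.926 g/L → 0.926 × 0.337 L = 0.312062 g = 312.06 mg
sodium thiosulfate: 2.38 g/L × 0.337 L = 0.80 g
potassium chloride: 9.79 g/L × 0.337 L = 3.30 g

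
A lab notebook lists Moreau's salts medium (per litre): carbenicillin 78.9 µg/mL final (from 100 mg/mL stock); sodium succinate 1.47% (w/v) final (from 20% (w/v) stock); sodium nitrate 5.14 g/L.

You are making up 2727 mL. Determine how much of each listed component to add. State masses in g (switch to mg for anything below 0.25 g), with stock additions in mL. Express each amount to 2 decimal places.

carbenicillin 2.15 mL; sodium succinate 200.43 mL; sodium nitrate 14.02 g

Working volume: 2727 mL = 2.727 L.
carbenicillin: C1V1 = C2V2 → 78.9 µg/mL × 2727 mL ÷ 100000 µg/mL = 2.15 mL
sodium succinate: dilute stock: 1.47% ÷ 20% × 2727 mL = 200.43 mL
sodium nitrate: 5.14 g/L × 2.727 L = 14.02 g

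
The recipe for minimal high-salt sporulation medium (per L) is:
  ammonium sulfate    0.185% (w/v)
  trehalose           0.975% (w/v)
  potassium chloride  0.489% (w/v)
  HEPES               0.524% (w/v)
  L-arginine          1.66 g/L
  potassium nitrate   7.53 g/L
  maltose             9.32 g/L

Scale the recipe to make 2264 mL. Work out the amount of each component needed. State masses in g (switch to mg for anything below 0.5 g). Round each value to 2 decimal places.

ammonium sulfate 4.19 g; trehalose 22.07 g; potassium chloride 11.07 g; HEPES 11.86 g; L-arginine 3.76 g; potassium nitrate 17.05 g; maltose 21.10 g

Working volume: 2264 mL = 2.264 L.
ammonium sulfate: 0.185% w/v = 1.85 g/L → 1.85 × 2.264 L = 4.19 g
trehalose: 0.975 g per 100 mL × 2264 mL ÷ 100 = 22.07 g
potassium chloride: 0.489% w/v = 4.89 g/L → 4.89 × 2.264 L = 11.07 g
HEPES: 0.524 g per 100 mL × 2264 mL ÷ 100 = 11.86 g
L-arginine: 1.66 g/L × 2.264 L = 3.76 g
potassium nitrate: 7.53 g/L × 2.264 L = 17.05 g
maltose: 9.32 g/L × 2.264 L = 21.10 g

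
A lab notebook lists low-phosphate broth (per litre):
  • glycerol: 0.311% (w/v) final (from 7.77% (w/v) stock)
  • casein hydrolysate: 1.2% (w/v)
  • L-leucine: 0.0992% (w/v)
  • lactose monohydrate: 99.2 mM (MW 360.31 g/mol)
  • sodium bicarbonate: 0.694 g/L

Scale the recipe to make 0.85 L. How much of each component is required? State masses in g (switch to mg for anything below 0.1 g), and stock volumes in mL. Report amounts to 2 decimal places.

glycerol 34.02 mL; casein hydrolysate 10.20 g; L-leucine 0.84 g; lactose monohydrate 30.38 g; sodium bicarbonate 0.59 g

Scale factor relative to 1 L: 0.85.
glycerol: C1V1 = C2V2 → 0.311% ÷ 7.77% × 850 mL = 34.02 mL
casein hydrolysate: 1.2% w/v = 12 g/L → 12 × 0.85 L = 10.20 g
L-leucine: 0.0992% w/v = 0.992 g/L → 0.992 × 0.85 L = 0.84 g
lactose monohydrate: 99.2 mmol/L × 360.31 g/mol × 0.85 L ÷ 1000 = 30.38 g
sodium bicarbonate: 0.694 g/L × 0.85 L = 0.59 g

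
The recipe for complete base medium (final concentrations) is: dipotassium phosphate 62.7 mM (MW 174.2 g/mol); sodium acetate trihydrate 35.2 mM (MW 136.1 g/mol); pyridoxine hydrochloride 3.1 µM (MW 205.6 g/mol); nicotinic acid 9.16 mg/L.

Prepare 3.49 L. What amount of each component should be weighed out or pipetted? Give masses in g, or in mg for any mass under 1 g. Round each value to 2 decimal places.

Scale factor relative to 1 L: 3.49.
dipotassium phosphate: 62.7 mmol/L × 174.2 g/mol × 3.49 L ÷ 1000 = 38.12 g
sodium acetate trihydrate: 35.2 mmol/L × 136.1 g/mol × 3.49 L ÷ 1000 = 16.72 g
pyridoxine hydrochloride: 3.1 µmol/L × 205.6 g/mol × 3.49 L ÷ 1000 = 2.22 mg
nicotinic acid: 9.16 mg/L × 3.49 L = 31.97 mg

dipotassium phosphate 38.12 g; sodium acetate trihydrate 16.72 g; pyridoxine hydrochloride 2.22 mg; nicotinic acid 31.97 mg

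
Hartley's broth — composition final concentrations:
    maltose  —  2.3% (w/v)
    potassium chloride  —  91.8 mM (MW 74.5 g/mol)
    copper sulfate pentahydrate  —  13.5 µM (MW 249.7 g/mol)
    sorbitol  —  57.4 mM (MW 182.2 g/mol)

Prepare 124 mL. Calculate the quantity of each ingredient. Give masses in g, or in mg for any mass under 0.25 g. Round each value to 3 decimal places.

maltose 2.852 g; potassium chloride 0.848 g; copper sulfate pentahydrate 0.418 mg; sorbitol 1.297 g

Target volume = 124 mL = 0.124 L.
maltose: 2.3% w/v = 23 g/L → 23 × 0.124 L = 2.852 g
potassium chloride: 91.8 mmol/L × 74.5 g/mol × 0.124 L ÷ 1000 = 0.848 g
copper sulfate pentahydrate: 13.5 µmol/L × 249.7 g/mol × 0.124 L ÷ 1000 = 0.418 mg
sorbitol: 57.4 mmol/L × 182.2 g/mol × 0.124 L ÷ 1000 = 1.297 g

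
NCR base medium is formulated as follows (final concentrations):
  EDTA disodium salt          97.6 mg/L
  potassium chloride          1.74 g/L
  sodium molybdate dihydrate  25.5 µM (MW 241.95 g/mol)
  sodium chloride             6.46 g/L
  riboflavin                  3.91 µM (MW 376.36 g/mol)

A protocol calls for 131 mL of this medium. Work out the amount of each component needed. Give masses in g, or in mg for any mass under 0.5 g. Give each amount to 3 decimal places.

Scale factor relative to 1 L: 0.131.
EDTA disodium salt: 97.6 mg/L × 0.131 L = 12.786 mg
potassium chloride: 1.74 g/L × 0.131 L = 0.22794 g = 227.940 mg
sodium molybdate dihydrate: 25.5 µmol/L × 241.95 g/mol × 0.131 L ÷ 1000 = 0.808 mg
sodium chloride: 6.46 g/L × 0.131 L = 0.846 g
riboflavin: 3.91 µmol/L × 376.36 g/mol × 0.131 L ÷ 1000 = 0.193 mg

EDTA disodium salt 12.786 mg; potassium chloride 227.940 mg; sodium molybdate dihydrate 0.808 mg; sodium chloride 0.846 g; riboflavin 0.193 mg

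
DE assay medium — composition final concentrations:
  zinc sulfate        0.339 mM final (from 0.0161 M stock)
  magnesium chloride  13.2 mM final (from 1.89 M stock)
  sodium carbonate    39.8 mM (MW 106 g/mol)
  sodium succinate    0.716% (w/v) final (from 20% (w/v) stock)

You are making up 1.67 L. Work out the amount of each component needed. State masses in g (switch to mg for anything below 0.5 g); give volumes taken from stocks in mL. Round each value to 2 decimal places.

zinc sulfate 35.16 mL; magnesium chloride 11.66 mL; sodium carbonate 7.05 g; sodium succinate 59.79 mL

Scale factor relative to 1 L: 1.67.
zinc sulfate: V = C2·V2/C1 = 0.339 mM × 1670 mL ÷ 16.1 mM = 35.16 mL
magnesium chloride: V = C2·V2/C1 = 13.2 mM × 1670 mL ÷ 1890 mM = 11.66 mL
sodium carbonate: 39.8 mmol/L × 106 g/mol × 1.67 L ÷ 1000 = 7.05 g
sodium succinate: V = C2·V2/C1 = 0.716% ÷ 20% × 1670 mL = 59.79 mL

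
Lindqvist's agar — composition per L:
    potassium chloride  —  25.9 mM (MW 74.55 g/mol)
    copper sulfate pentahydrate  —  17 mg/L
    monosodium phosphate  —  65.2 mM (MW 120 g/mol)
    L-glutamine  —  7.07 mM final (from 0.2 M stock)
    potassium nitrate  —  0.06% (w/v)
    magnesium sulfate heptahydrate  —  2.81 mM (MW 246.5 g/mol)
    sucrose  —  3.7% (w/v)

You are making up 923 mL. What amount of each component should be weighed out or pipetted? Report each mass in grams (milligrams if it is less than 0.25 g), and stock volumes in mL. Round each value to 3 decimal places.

Scale factor relative to 1 L: 0.923.
potassium chloride: 25.9 mmol/L × 74.55 g/mol × 0.923 L ÷ 1000 = 1.782 g
copper sulfate pentahydrate: 17 mg/L × 0.923 L = 15.691 mg
monosodium phosphate: 65.2 mmol/L × 120 g/mol × 0.923 L ÷ 1000 = 7.222 g
L-glutamine: C1V1 = C2V2 → 7.07 mM × 923 mL ÷ 200 mM = 32.628 mL
potassium nitrate: 0.06% w/v = 0.6 g/L → 0.6 × 0.923 L = 0.554 g
magnesium sulfate heptahydrate: 2.81 mmol/L × 246.5 g/mol × 0.923 L ÷ 1000 = 0.639 g
sucrose: 3.7 g per 100 mL × 923 mL ÷ 100 = 34.151 g

potassium chloride 1.782 g; copper sulfate pentahydrate 15.691 mg; monosodium phosphate 7.222 g; L-glutamine 32.628 mL; potassium nitrate 0.554 g; magnesium sulfate heptahydrate 0.639 g; sucrose 34.151 g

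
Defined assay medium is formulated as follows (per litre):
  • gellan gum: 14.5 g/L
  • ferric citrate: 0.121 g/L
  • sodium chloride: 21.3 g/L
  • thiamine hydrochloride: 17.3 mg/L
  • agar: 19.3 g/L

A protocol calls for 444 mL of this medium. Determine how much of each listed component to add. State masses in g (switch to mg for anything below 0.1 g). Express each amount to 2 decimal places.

gellan gum 6.44 g; ferric citrate 53.72 mg; sodium chloride 9.46 g; thiamine hydrochloride 7.68 mg; agar 8.57 g

Working volume: 444 mL = 0.444 L.
gellan gum: 14.5 g/L × 0.444 L = 6.44 g
ferric citrate: 0.121 g/L × 0.444 L = 0.053724 g = 53.72 mg
sodium chloride: 21.3 g/L × 0.444 L = 9.46 g
thiamine hydrochloride: 17.3 mg/L × 0.444 L = 7.68 mg
agar: 19.3 g/L × 0.444 L = 8.57 g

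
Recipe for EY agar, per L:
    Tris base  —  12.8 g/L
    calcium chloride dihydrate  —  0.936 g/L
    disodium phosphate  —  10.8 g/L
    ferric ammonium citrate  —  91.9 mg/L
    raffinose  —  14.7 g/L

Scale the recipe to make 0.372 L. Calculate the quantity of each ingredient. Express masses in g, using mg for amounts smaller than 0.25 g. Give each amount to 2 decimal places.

Tris base 4.76 g; calcium chloride dihydrate 0.35 g; disodium phosphate 4.02 g; ferric ammonium citrate 34.19 mg; raffinose 5.47 g

Working volume: 0.372 L.
Tris base: 12.8 g/L × 0.372 L = 4.76 g
calcium chloride dihydrate: 0.936 g/L × 0.372 L = 0.35 g
disodium phosphate: 10.8 g/L × 0.372 L = 4.02 g
ferric ammonium citrate: 91.9 mg/L × 0.372 L = 34.19 mg
raffinose: 14.7 g/L × 0.372 L = 5.47 g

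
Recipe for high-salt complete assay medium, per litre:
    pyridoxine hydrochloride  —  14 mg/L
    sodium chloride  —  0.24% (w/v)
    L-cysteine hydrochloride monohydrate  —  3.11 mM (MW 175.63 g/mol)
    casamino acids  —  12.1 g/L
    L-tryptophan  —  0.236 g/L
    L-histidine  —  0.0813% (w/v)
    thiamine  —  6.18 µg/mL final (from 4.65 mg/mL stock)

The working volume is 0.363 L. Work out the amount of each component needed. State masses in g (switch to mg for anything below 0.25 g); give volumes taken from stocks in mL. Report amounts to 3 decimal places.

pyridoxine hydrochloride 5.082 mg; sodium chloride 0.871 g; L-cysteine hydrochloride monohydrate 198.274 mg; casamino acids 4.392 g; L-tryptophan 85.668 mg; L-histidine 0.295 g; thiamine 0.482 mL

Scale factor relative to 1 L: 0.363.
pyridoxine hydrochloride: 14 mg/L × 0.363 L = 5.082 mg
sodium chloride: 0.24 g per 100 mL × 363 mL ÷ 100 = 0.871 g
L-cysteine hydrochloride monohydrate: 3.11 mmol/L × 175.63 mg/mmol × 0.363 L = 198.274 mg
casamino acids: 12.1 g/L × 0.363 L = 4.392 g
L-tryptophan: 0.236 g/L × 0.363 L = 0.085668 g = 85.668 mg
L-histidine: 0.0813 g per 100 mL × 363 mL ÷ 100 = 0.295 g
thiamine: V = C2·V2/C1 = 6.18 µg/mL × 363 mL ÷ 4650 µg/mL = 0.482 mL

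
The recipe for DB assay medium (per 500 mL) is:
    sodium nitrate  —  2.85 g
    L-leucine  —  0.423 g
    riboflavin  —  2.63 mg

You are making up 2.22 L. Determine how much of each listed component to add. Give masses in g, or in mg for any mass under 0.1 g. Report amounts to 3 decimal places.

Ratio of target to recipe volume: 2220 / 500 = 4.44.
sodium nitrate: 2.85 g × (2220 mL / 500 mL) = 12.654 g
L-leucine: 0.423 g × (2220 mL / 500 mL) = 1.878 g
riboflavin: 2.63 mg × (2220 mL / 500 mL) = 11.677 mg

sodium nitrate 12.654 g; L-leucine 1.878 g; riboflavin 11.677 mg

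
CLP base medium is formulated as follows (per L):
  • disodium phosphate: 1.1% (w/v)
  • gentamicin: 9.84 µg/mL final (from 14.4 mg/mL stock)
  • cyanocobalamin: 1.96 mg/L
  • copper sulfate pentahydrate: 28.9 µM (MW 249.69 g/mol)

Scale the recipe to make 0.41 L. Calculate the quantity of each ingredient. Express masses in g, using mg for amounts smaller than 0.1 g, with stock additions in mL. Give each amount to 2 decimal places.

disodium phosphate 4.51 g; gentamicin 0.28 mL; cyanocobalamin 0.80 mg; copper sulfate pentahydrate 2.96 mg

Scale factor relative to 1 L: 0.41.
disodium phosphate: 1.1 g per 100 mL × 410 mL ÷ 100 = 4.51 g
gentamicin: C1V1 = C2V2 → 9.84 µg/mL × 410 mL ÷ 14400 µg/mL = 0.28 mL
cyanocobalamin: 1.96 mg/L × 0.41 L = 0.80 mg
copper sulfate pentahydrate: 28.9 µmol/L × 249.69 g/mol × 0.41 L ÷ 1000 = 2.96 mg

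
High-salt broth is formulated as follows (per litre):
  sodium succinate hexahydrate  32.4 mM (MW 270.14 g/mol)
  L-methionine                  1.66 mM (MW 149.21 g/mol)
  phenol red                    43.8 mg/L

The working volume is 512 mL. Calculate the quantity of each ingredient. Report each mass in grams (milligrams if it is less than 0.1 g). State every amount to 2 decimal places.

sodium succinate hexahydrate 4.48 g; L-methionine 0.13 g; phenol red 22.43 mg

Working volume: 512 mL = 0.512 L.
sodium succinate hexahydrate: 32.4 mmol/L × 270.14 g/mol × 0.512 L ÷ 1000 = 4.48 g
L-methionine: 1.66 mmol/L × 149.21 g/mol × 0.512 L ÷ 1000 = 0.13 g
phenol red: 43.8 mg/L × 0.512 L = 22.43 mg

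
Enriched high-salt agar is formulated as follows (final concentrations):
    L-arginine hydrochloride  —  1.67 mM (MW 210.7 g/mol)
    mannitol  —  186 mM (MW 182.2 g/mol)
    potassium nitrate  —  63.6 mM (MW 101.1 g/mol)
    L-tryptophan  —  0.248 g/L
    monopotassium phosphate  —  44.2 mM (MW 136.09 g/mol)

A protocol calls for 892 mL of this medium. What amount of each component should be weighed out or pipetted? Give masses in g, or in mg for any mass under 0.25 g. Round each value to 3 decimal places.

L-arginine hydrochloride 0.314 g; mannitol 30.229 g; potassium nitrate 5.736 g; L-tryptophan 221.216 mg; monopotassium phosphate 5.366 g

Target volume = 892 mL = 0.892 L.
L-arginine hydrochloride: 1.67 mmol/L × 210.7 g/mol × 0.892 L ÷ 1000 = 0.314 g
mannitol: 186 mmol/L × 182.2 g/mol × 0.892 L ÷ 1000 = 30.229 g
potassium nitrate: 63.6 mmol/L × 101.1 g/mol × 0.892 L ÷ 1000 = 5.736 g
L-tryptophan: 0.248 g/L × 0.892 L = 0.221216 g = 221.216 mg
monopotassium phosphate: 44.2 mmol/L × 136.09 g/mol × 0.892 L ÷ 1000 = 5.366 g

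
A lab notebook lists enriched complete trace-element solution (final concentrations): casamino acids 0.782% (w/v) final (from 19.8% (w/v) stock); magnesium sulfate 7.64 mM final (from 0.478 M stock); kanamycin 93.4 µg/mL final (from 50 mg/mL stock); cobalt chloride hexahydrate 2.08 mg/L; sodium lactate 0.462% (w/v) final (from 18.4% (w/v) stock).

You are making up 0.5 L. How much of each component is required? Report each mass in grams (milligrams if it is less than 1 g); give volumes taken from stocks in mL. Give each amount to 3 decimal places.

casamino acids 19.747 mL; magnesium sulfate 7.992 mL; kanamycin 0.934 mL; cobalt chloride hexahydrate 1.040 mg; sodium lactate 12.554 mL

Scale factor relative to 1 L: 0.5.
casamino acids: dilute stock: 0.782% ÷ 19.8% × 500 mL = 19.747 mL
magnesium sulfate: dilute stock: 7.64 mM × 500 mL ÷ 478 mM = 7.992 mL
kanamycin: dilute stock: 93.4 µg/mL × 500 mL ÷ 50000 µg/mL = 0.934 mL
cobalt chloride hexahydrate: 2.08 mg/L × 0.5 L = 1.040 mg
sodium lactate: V = C2·V2/C1 = 0.462% ÷ 18.4% × 500 mL = 12.554 mL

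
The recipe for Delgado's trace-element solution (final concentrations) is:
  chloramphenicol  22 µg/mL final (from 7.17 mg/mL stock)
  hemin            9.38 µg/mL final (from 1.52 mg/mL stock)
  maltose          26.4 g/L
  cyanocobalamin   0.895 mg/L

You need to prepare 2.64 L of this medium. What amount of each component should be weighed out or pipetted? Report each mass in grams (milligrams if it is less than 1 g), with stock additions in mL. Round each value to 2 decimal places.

chloramphenicol 8.10 mL; hemin 16.29 mL; maltose 69.70 g; cyanocobalamin 2.36 mg

Scale factor relative to 1 L: 2.64.
chloramphenicol: dilute stock: 22 µg/mL × 2640 mL ÷ 7170 µg/mL = 8.10 mL
hemin: C1V1 = C2V2 → 9.38 µg/mL × 2640 mL ÷ 1520 µg/mL = 16.29 mL
maltose: 26.4 g/L × 2.64 L = 69.70 g
cyanocobalamin: 0.895 mg/L × 2.64 L = 2.36 mg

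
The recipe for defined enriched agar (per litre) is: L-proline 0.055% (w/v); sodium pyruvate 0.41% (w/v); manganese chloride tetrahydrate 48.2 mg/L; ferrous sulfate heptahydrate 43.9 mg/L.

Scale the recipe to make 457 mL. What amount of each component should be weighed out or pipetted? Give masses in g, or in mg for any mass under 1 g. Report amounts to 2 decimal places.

Working volume: 457 mL = 0.457 L.
L-proline: 0.055% w/v = 0.55 g/L → 0.55 × 0.457 L = 0.25135 g = 251.35 mg
sodium pyruvate: 0.41 g per 100 mL × 457 mL ÷ 100 = 1.87 g
manganese chloride tetrahydrate: 48.2 mg/L × 0.457 L = 22.03 mg
ferrous sulfate heptahydrate: 43.9 mg/L × 0.457 L = 20.06 mg

L-proline 251.35 mg; sodium pyruvate 1.87 g; manganese chloride tetrahydrate 22.03 mg; ferrous sulfate heptahydrate 20.06 mg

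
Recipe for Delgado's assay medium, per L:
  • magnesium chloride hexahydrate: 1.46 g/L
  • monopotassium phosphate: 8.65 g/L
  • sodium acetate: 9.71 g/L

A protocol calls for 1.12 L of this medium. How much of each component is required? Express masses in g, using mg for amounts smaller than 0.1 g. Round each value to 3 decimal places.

Scale factor relative to 1 L: 1.12.
magnesium chloride hexahydrate: 1.46 g/L × 1.12 L = 1.635 g
monopotassium phosphate: 8.65 g/L × 1.12 L = 9.688 g
sodium acetate: 9.71 g/L × 1.12 L = 10.875 g

magnesium chloride hexahydrate 1.635 g; monopotassium phosphate 9.688 g; sodium acetate 10.875 g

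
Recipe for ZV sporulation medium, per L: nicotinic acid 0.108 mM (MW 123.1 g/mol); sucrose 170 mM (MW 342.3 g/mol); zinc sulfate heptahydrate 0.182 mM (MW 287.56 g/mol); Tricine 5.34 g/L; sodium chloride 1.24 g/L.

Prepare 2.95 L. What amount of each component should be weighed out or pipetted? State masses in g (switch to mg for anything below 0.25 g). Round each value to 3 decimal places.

Scale factor relative to 1 L: 2.95.
nicotinic acid: 0.108 mmol/L × 123.1 mg/mmol × 2.95 L = 39.220 mg
sucrose: 170 mmol/L × 342.3 g/mol × 2.95 L ÷ 1000 = 171.663 g
zinc sulfate heptahydrate: 0.182 mmol/L × 287.56 mg/mmol × 2.95 L = 154.391 mg
Tricine: 5.34 g/L × 2.95 L = 15.753 g
sodium chloride: 1.24 g/L × 2.95 L = 3.658 g

nicotinic acid 39.220 mg; sucrose 171.663 g; zinc sulfate heptahydrate 154.391 mg; Tricine 15.753 g; sodium chloride 3.658 g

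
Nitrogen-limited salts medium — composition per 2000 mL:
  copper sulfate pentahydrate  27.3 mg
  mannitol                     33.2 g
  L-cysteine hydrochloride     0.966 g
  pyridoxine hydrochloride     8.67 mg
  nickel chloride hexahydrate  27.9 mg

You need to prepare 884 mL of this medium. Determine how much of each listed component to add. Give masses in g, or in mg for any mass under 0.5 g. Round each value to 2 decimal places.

Ratio of target to recipe volume: 884 / 2000 = 0.442.
copper sulfate pentahydrate: 27.3 mg × (884 mL / 2000 mL) = 12.07 mg
mannitol: 33.2 g × (884 mL / 2000 mL) = 14.67 g
L-cysteine hydrochloride: 0.966 g × (884 mL / 2000 mL) = 0.426972 g = 426.97 mg
pyridoxine hydrochloride: 8.67 mg × (884 mL / 2000 mL) = 3.83 mg
nickel chloride hexahydrate: 27.9 mg × (884 mL / 2000 mL) = 12.33 mg

copper sulfate pentahydrate 12.07 mg; mannitol 14.67 g; L-cysteine hydrochloride 426.97 mg; pyridoxine hydrochloride 3.83 mg; nickel chloride hexahydrate 12.33 mg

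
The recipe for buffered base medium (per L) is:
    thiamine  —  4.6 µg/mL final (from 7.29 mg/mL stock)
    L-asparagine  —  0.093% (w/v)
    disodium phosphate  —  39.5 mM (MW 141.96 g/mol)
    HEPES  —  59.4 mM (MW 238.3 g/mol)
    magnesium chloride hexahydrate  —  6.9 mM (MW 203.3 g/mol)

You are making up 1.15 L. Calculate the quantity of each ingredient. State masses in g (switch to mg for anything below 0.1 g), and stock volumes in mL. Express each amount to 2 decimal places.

thiamine 0.73 mL; L-asparagine 1.07 g; disodium phosphate 6.45 g; HEPES 16.28 g; magnesium chloride hexahydrate 1.61 g

Working volume: 1.15 L.
thiamine: C1V1 = C2V2 → 4.6 µg/mL × 1150 mL ÷ 7290 µg/mL = 0.73 mL
L-asparagine: 0.093 g per 100 mL × 1150 mL ÷ 100 = 1.07 g
disodium phosphate: 39.5 mmol/L × 141.96 g/mol × 1.15 L ÷ 1000 = 6.45 g
HEPES: 59.4 mmol/L × 238.3 g/mol × 1.15 L ÷ 1000 = 16.28 g
magnesium chloride hexahydrate: 6.9 mmol/L × 203.3 g/mol × 1.15 L ÷ 1000 = 1.61 g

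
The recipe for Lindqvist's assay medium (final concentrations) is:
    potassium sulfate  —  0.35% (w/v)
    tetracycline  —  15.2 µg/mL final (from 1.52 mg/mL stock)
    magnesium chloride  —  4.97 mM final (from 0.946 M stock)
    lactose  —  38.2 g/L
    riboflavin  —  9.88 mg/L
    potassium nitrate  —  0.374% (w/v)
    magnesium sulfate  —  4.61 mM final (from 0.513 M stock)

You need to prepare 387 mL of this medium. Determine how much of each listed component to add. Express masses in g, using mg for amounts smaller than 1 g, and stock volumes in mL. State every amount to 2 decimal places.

potassium sulfate 1.35 g; tetracycline 3.87 mL; magnesium chloride 2.03 mL; lactose 14.78 g; riboflavin 3.82 mg; potassium nitrate 1.45 g; magnesium sulfate 3.48 mL

Working volume: 387 mL = 0.387 L.
potassium sulfate: 0.35% w/v = 3.5 g/L → 3.5 × 0.387 L = 1.35 g
tetracycline: V = C2·V2/C1 = 15.2 µg/mL × 387 mL ÷ 1520 µg/mL = 3.87 mL
magnesium chloride: V = C2·V2/C1 = 4.97 mM × 387 mL ÷ 946 mM = 2.03 mL
lactose: 38.2 g/L × 0.387 L = 14.78 g
riboflavin: 9.88 mg/L × 0.387 L = 3.82 mg
potassium nitrate: 0.374% w/v = 3.74 g/L → 3.74 × 0.387 L = 1.45 g
magnesium sulfate: dilute stock: 4.61 mM × 387 mL ÷ 513 mM = 3.48 mL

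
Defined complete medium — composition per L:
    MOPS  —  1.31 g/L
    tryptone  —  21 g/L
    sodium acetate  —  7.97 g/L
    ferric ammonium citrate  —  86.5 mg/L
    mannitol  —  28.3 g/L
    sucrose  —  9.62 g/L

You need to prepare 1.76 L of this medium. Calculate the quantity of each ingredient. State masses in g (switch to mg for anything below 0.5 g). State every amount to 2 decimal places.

MOPS 2.31 g; tryptone 36.96 g; sodium acetate 14.03 g; ferric ammonium citrate 152.24 mg; mannitol 49.81 g; sucrose 16.93 g

Scale factor relative to 1 L: 1.76.
MOPS: 1.31 g/L × 1.76 L = 2.31 g
tryptone: 21 g/L × 1.76 L = 36.96 g
sodium acetate: 7.97 g/L × 1.76 L = 14.03 g
ferric ammonium citrate: 86.5 mg/L × 1.76 L = 152.24 mg
mannitol: 28.3 g/L × 1.76 L = 49.81 g
sucrose: 9.62 g/L × 1.76 L = 16.93 g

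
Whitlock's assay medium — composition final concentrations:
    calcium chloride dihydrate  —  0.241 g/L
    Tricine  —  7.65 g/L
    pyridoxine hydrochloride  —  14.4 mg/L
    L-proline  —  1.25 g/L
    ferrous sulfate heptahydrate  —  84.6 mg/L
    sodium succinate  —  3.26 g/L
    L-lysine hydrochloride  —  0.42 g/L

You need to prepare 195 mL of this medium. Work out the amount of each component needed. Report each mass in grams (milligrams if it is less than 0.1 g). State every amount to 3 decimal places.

calcium chloride dihydrate 46.995 mg; Tricine 1.492 g; pyridoxine hydrochloride 2.808 mg; L-proline 0.244 g; ferrous sulfate heptahydrate 16.497 mg; sodium succinate 0.636 g; L-lysine hydrochloride 81.900 mg

Scale factor relative to 1 L: 0.195.
calcium chloride dihydrate: 0.241 g/L × 0.195 L = 0.046995 g = 46.995 mg
Tricine: 7.65 g/L × 0.195 L = 1.492 g
pyridoxine hydrochloride: 14.4 mg/L × 0.195 L = 2.808 mg
L-proline: 1.25 g/L × 0.195 L = 0.244 g
ferrous sulfate heptahydrate: 84.6 mg/L × 0.195 L = 16.497 mg
sodium succinate: 3.26 g/L × 0.195 L = 0.636 g
L-lysine hydrochloride: 0.42 g/L × 0.195 L = 0.0819 g = 81.900 mg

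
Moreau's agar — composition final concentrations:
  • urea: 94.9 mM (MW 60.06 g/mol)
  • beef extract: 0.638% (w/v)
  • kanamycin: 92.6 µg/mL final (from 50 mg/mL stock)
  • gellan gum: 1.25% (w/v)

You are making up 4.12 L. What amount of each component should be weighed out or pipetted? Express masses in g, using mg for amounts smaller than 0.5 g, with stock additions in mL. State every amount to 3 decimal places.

Scale factor relative to 1 L: 4.12.
urea: 94.9 mmol/L × 60.06 g/mol × 4.12 L ÷ 1000 = 23.483 g
beef extract: 0.638% w/v = 6.38 g/L → 6.38 × 4.12 L = 26.286 g
kanamycin: C1V1 = C2V2 → 92.6 µg/mL × 4120 mL ÷ 50000 µg/mL = 7.630 mL
gellan gum: 1.25 g per 100 mL × 4120 mL ÷ 100 = 51.500 g

urea 23.483 g; beef extract 26.286 g; kanamycin 7.630 mL; gellan gum 51.500 g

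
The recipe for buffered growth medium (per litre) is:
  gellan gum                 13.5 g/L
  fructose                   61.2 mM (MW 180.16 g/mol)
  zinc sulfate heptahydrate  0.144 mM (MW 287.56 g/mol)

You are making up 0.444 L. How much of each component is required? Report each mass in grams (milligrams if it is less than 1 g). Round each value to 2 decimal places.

Scale factor relative to 1 L: 0.444.
gellan gum: 13.5 g/L × 0.444 L = 5.99 g
fructose: 61.2 mmol/L × 180.16 g/mol × 0.444 L ÷ 1000 = 4.90 g
zinc sulfate heptahydrate: 0.144 mmol/L × 287.56 mg/mmol × 0.444 L = 18.39 mg

gellan gum 5.99 g; fructose 4.90 g; zinc sulfate heptahydrate 18.39 mg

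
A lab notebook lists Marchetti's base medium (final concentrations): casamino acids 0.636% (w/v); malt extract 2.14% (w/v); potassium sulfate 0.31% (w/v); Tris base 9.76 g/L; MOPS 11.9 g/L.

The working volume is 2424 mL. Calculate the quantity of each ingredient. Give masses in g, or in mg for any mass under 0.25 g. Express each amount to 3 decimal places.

Scale factor relative to 1 L: 2.424.
casamino acids: 0.636 g per 100 mL × 2424 mL ÷ 100 = 15.417 g
malt extract: 2.14 g per 100 mL × 2424 mL ÷ 100 = 51.874 g
potassium sulfate: 0.31% w/v = 3.1 g/L → 3.1 × 2.424 L = 7.514 g
Tris base: 9.76 g/L × 2.424 L = 23.658 g
MOPS: 11.9 g/L × 2.424 L = 28.846 g

casamino acids 15.417 g; malt extract 51.874 g; potassium sulfate 7.514 g; Tris base 23.658 g; MOPS 28.846 g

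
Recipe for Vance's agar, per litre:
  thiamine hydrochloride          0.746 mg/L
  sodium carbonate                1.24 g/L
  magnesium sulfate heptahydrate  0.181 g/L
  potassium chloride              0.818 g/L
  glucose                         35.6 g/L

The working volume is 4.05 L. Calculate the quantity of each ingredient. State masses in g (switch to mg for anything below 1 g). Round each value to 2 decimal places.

Scale factor relative to 1 L: 4.05.
thiamine hydrochloride: 0.746 mg/L × 4.05 L = 3.02 mg
sodium carbonate: 1.24 g/L × 4.05 L = 5.02 g
magnesium sulfate heptahydrate: 0.181 g/L × 4.05 L = 0.73305 g = 733.05 mg
potassium chloride: 0.818 g/L × 4.05 L = 3.31 g
glucose: 35.6 g/L × 4.05 L = 144.18 g

thiamine hydrochloride 3.02 mg; sodium carbonate 5.02 g; magnesium sulfate heptahydrate 733.05 mg; potassium chloride 3.31 g; glucose 144.18 g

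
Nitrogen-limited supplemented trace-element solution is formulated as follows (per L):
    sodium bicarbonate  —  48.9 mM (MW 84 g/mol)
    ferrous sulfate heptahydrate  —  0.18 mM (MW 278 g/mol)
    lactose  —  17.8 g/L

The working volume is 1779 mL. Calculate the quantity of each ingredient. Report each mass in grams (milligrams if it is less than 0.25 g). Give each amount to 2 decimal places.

Scale factor relative to 1 L: 1.779.
sodium bicarbonate: 48.9 mmol/L × 84 g/mol × 1.779 L ÷ 1000 = 7.31 g
ferrous sulfate heptahydrate: 0.18 mmol/L × 278 mg/mmol × 1.779 L = 89.02 mg
lactose: 17.8 g/L × 1.779 L = 31.67 g

sodium bicarbonate 7.31 g; ferrous sulfate heptahydrate 89.02 mg; lactose 31.67 g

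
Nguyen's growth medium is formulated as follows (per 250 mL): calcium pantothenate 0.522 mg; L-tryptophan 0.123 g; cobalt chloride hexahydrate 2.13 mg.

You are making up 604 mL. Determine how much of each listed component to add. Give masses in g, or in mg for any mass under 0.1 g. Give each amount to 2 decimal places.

calcium pantothenate 1.26 mg; L-tryptophan 0.30 g; cobalt chloride hexahydrate 5.15 mg

Scale factor = 604 mL / 250 mL = 2.416.
calcium pantothenate: 0.522 mg × (604 mL / 250 mL) = 1.26 mg
L-tryptophan: 0.123 g × (604 mL / 250 mL) = 0.30 g
cobalt chloride hexahydrate: 2.13 mg × (604 mL / 250 mL) = 5.15 mg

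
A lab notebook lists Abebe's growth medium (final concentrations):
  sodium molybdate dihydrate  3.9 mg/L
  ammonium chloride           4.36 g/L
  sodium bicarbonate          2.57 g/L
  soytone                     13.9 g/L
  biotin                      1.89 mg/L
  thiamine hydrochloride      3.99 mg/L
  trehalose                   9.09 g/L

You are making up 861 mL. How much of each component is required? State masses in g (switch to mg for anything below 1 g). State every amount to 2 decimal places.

Target volume = 861 mL = 0.861 L.
sodium molybdate dihydrate: 3.9 mg/L × 0.861 L = 3.36 mg
ammonium chloride: 4.36 g/L × 0.861 L = 3.75 g
sodium bicarbonate: 2.57 g/L × 0.861 L = 2.21 g
soytone: 13.9 g/L × 0.861 L = 11.97 g
biotin: 1.89 mg/L × 0.861 L = 1.63 mg
thiamine hydrochloride: 3.99 mg/L × 0.861 L = 3.44 mg
trehalose: 9.09 g/L × 0.861 L = 7.83 g

sodium molybdate dihydrate 3.36 mg; ammonium chloride 3.75 g; sodium bicarbonate 2.21 g; soytone 11.97 g; biotin 1.63 mg; thiamine hydrochloride 3.44 mg; trehalose 7.83 g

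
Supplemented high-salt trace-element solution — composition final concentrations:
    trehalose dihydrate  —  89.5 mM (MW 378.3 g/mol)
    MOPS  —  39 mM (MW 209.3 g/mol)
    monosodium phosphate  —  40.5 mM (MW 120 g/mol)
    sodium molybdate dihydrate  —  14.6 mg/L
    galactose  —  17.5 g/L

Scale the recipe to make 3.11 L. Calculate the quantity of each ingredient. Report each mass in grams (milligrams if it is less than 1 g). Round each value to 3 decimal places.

trehalose dihydrate 105.298 g; MOPS 25.386 g; monosodium phosphate 15.115 g; sodium molybdate dihydrate 45.406 mg; galactose 54.425 g

Scale factor relative to 1 L: 3.11.
trehalose dihydrate: 89.5 mmol/L × 378.3 g/mol × 3.11 L ÷ 1000 = 105.298 g
MOPS: 39 mmol/L × 209.3 g/mol × 3.11 L ÷ 1000 = 25.386 g
monosodium phosphate: 40.5 mmol/L × 120 g/mol × 3.11 L ÷ 1000 = 15.115 g
sodium molybdate dihydrate: 14.6 mg/L × 3.11 L = 45.406 mg
galactose: 17.5 g/L × 3.11 L = 54.425 g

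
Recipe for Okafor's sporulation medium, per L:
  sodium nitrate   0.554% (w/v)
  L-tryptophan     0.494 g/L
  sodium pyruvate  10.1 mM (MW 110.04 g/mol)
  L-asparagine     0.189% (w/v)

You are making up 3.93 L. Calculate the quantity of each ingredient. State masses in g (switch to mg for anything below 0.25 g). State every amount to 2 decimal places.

sodium nitrate 21.77 g; L-tryptophan 1.94 g; sodium pyruvate 4.37 g; L-asparagine 7.43 g

Working volume: 3.93 L.
sodium nitrate: 0.554% w/v = 5.54 g/L → 5.54 × 3.93 L = 21.77 g
L-tryptophan: 0.494 g/L × 3.93 L = 1.94 g
sodium pyruvate: 10.1 mmol/L × 110.04 g/mol × 3.93 L ÷ 1000 = 4.37 g
L-asparagine: 0.189% w/v = 1.89 g/L → 1.89 × 3.93 L = 7.43 g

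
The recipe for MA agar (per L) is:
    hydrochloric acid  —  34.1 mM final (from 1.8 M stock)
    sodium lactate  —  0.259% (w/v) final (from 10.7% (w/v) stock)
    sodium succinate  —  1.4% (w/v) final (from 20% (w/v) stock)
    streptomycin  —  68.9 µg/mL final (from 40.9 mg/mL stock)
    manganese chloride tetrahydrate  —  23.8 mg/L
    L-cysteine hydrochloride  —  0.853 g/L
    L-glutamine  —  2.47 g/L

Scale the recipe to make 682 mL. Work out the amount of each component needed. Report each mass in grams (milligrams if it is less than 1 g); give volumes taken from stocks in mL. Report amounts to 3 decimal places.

hydrochloric acid 12.920 mL; sodium lactate 16.508 mL; sodium succinate 47.740 mL; streptomycin 1.149 mL; manganese chloride tetrahydrate 16.232 mg; L-cysteine hydrochloride 581.746 mg; L-glutamine 1.685 g

Working volume: 682 mL = 0.682 L.
hydrochloric acid: dilute stock: 34.1 mM × 682 mL ÷ 1800 mM = 12.920 mL
sodium lactate: V = C2·V2/C1 = 0.259% ÷ 10.7% × 682 mL = 16.508 mL
sodium succinate: dilute stock: 1.4% ÷ 20% × 682 mL = 47.740 mL
streptomycin: V = C2·V2/C1 = 68.9 µg/mL × 682 mL ÷ 40900 µg/mL = 1.149 mL
manganese chloride tetrahydrate: 23.8 mg/L × 0.682 L = 16.232 mg
L-cysteine hydrochloride: 0.853 g/L × 0.682 L = 0.581746 g = 581.746 mg
L-glutamine: 2.47 g/L × 0.682 L = 1.685 g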